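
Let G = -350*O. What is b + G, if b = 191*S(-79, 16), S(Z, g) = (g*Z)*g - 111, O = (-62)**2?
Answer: -5229385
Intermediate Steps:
O = 3844
S(Z, g) = -111 + Z*g**2 (S(Z, g) = (Z*g)*g - 111 = Z*g**2 - 111 = -111 + Z*g**2)
G = -1345400 (G = -350*3844 = -1345400)
b = -3883985 (b = 191*(-111 - 79*16**2) = 191*(-111 - 79*256) = 191*(-111 - 20224) = 191*(-20335) = -3883985)
b + G = -3883985 - 1345400 = -5229385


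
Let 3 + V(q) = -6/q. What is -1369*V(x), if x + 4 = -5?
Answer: 9583/3 ≈ 3194.3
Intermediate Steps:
x = -9 (x = -4 - 5 = -9)
V(q) = -3 - 6/q
-1369*V(x) = -1369*(-3 - 6/(-9)) = -1369*(-3 - 6*(-⅑)) = -1369*(-3 + ⅔) = -1369*(-7/3) = 9583/3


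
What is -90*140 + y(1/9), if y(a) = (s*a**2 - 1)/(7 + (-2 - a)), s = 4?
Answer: -453607/36 ≈ -12600.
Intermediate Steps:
y(a) = (-1 + 4*a**2)/(5 - a) (y(a) = (4*a**2 - 1)/(7 + (-2 - a)) = (-1 + 4*a**2)/(5 - a))
-90*140 + y(1/9) = -90*140 + (1 - 4*(1/9)**2)/(-5 + 1/9) = -12600 + (1 - 4*(1/9)**2)/(-5 + 1/9) = -12600 + (1 - 4*1/81)/(-44/9) = -12600 - 9*(1 - 4/81)/44 = -12600 - 9/44*77/81 = -12600 - 7/36 = -453607/36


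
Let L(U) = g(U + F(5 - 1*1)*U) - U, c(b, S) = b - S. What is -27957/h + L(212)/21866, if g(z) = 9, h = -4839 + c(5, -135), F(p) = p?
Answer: 21046685/3543046 ≈ 5.9403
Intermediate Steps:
h = -4699 (h = -4839 + (5 - 1*(-135)) = -4839 + (5 + 135) = -4839 + 140 = -4699)
L(U) = 9 - U
-27957/h + L(212)/21866 = -27957/(-4699) + (9 - 1*212)/21866 = -27957*(-1/4699) + (9 - 212)*(1/21866) = 27957/4699 - 203*1/21866 = 27957/4699 - 7/754 = 21046685/3543046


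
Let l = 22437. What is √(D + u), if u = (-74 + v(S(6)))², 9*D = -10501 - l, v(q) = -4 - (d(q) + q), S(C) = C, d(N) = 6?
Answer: √39962/3 ≈ 66.635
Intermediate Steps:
v(q) = -10 - q (v(q) = -4 - (6 + q) = -4 + (-6 - q) = -10 - q)
D = -32938/9 (D = (-10501 - 1*22437)/9 = (-10501 - 22437)/9 = (⅑)*(-32938) = -32938/9 ≈ -3659.8)
u = 8100 (u = (-74 + (-10 - 1*6))² = (-74 + (-10 - 6))² = (-74 - 16)² = (-90)² = 8100)
√(D + u) = √(-32938/9 + 8100) = √(39962/9) = √39962/3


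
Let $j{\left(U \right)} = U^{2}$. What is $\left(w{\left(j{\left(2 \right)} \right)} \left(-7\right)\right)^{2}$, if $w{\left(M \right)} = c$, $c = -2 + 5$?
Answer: $441$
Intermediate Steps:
$c = 3$
$w{\left(M \right)} = 3$
$\left(w{\left(j{\left(2 \right)} \right)} \left(-7\right)\right)^{2} = \left(3 \left(-7\right)\right)^{2} = \left(-21\right)^{2} = 441$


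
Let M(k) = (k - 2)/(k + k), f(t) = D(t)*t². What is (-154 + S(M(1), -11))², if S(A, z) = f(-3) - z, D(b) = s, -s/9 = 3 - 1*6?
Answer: 10000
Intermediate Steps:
s = 27 (s = -9*(3 - 1*6) = -9*(3 - 6) = -9*(-3) = 27)
D(b) = 27
f(t) = 27*t²
M(k) = (-2 + k)/(2*k) (M(k) = (-2 + k)/((2*k)) = (-2 + k)*(1/(2*k)) = (-2 + k)/(2*k))
S(A, z) = 243 - z (S(A, z) = 27*(-3)² - z = 27*9 - z = 243 - z)
(-154 + S(M(1), -11))² = (-154 + (243 - 1*(-11)))² = (-154 + (243 + 11))² = (-154 + 254)² = 100² = 10000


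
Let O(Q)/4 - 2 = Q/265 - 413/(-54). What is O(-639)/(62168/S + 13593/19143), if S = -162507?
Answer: 418659833362/4736877915 ≈ 88.383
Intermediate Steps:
O(Q) = 1042/27 + 4*Q/265 (O(Q) = 8 + 4*(Q/265 - 413/(-54)) = 8 + 4*(Q*(1/265) - 413*(-1/54)) = 8 + 4*(Q/265 + 413/54) = 8 + 4*(413/54 + Q/265) = 8 + (826/27 + 4*Q/265) = 1042/27 + 4*Q/265)
O(-639)/(62168/S + 13593/19143) = (1042/27 + (4/265)*(-639))/(62168/(-162507) + 13593/19143) = (1042/27 - 2556/265)/(62168*(-1/162507) + 13593*(1/19143)) = 207118/(7155*(-3272/8553 + 4531/6381)) = 207118/(7155*(5958337/18192231)) = (207118/7155)*(18192231/5958337) = 418659833362/4736877915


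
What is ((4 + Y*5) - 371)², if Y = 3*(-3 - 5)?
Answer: 237169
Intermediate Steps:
Y = -24 (Y = 3*(-8) = -24)
((4 + Y*5) - 371)² = ((4 - 24*5) - 371)² = ((4 - 120) - 371)² = (-116 - 371)² = (-487)² = 237169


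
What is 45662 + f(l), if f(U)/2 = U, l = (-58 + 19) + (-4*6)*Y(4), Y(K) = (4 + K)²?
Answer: 42512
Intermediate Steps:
l = -1575 (l = (-58 + 19) + (-4*6)*(4 + 4)² = -39 - 24*8² = -39 - 24*64 = -39 - 1536 = -1575)
f(U) = 2*U
45662 + f(l) = 45662 + 2*(-1575) = 45662 - 3150 = 42512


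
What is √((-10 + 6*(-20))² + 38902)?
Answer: √55802 ≈ 236.22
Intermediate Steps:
√((-10 + 6*(-20))² + 38902) = √((-10 - 120)² + 38902) = √((-130)² + 38902) = √(16900 + 38902) = √55802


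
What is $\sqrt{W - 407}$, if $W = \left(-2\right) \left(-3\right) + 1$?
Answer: $20 i \approx 20.0 i$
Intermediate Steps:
$W = 7$ ($W = 6 + 1 = 7$)
$\sqrt{W - 407} = \sqrt{7 - 407} = \sqrt{-400} = 20 i$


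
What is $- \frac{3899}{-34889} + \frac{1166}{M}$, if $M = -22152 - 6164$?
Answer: $\frac{34861755}{493958462} \approx 0.070576$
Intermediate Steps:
$M = -28316$ ($M = -22152 - 6164 = -28316$)
$- \frac{3899}{-34889} + \frac{1166}{M} = - \frac{3899}{-34889} + \frac{1166}{-28316} = \left(-3899\right) \left(- \frac{1}{34889}\right) + 1166 \left(- \frac{1}{28316}\right) = \frac{3899}{34889} - \frac{583}{14158} = \frac{34861755}{493958462}$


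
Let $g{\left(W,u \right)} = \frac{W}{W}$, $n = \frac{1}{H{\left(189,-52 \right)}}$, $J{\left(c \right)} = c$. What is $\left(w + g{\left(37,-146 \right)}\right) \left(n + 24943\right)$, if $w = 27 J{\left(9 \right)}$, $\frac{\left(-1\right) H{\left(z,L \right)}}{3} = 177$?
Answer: $\frac{3231714608}{531} \approx 6.0861 \cdot 10^{6}$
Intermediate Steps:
$H{\left(z,L \right)} = -531$ ($H{\left(z,L \right)} = \left(-3\right) 177 = -531$)
$n = - \frac{1}{531}$ ($n = \frac{1}{-531} = - \frac{1}{531} \approx -0.0018832$)
$g{\left(W,u \right)} = 1$
$w = 243$ ($w = 27 \cdot 9 = 243$)
$\left(w + g{\left(37,-146 \right)}\right) \left(n + 24943\right) = \left(243 + 1\right) \left(- \frac{1}{531} + 24943\right) = 244 \cdot \frac{13244732}{531} = \frac{3231714608}{531}$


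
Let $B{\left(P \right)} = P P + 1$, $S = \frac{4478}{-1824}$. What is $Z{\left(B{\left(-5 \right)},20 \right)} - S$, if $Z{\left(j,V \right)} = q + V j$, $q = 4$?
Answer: $\frac{480127}{912} \approx 526.46$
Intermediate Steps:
$S = - \frac{2239}{912}$ ($S = 4478 \left(- \frac{1}{1824}\right) = - \frac{2239}{912} \approx -2.455$)
$B{\left(P \right)} = 1 + P^{2}$ ($B{\left(P \right)} = P^{2} + 1 = 1 + P^{2}$)
$Z{\left(j,V \right)} = 4 + V j$
$Z{\left(B{\left(-5 \right)},20 \right)} - S = \left(4 + 20 \left(1 + \left(-5\right)^{2}\right)\right) - - \frac{2239}{912} = \left(4 + 20 \left(1 + 25\right)\right) + \frac{2239}{912} = \left(4 + 20 \cdot 26\right) + \frac{2239}{912} = \left(4 + 520\right) + \frac{2239}{912} = 524 + \frac{2239}{912} = \frac{480127}{912}$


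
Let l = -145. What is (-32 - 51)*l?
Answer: 12035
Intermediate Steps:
(-32 - 51)*l = (-32 - 51)*(-145) = -83*(-145) = 12035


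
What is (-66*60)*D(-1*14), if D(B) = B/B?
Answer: -3960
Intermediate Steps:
D(B) = 1
(-66*60)*D(-1*14) = -66*60*1 = -3960*1 = -3960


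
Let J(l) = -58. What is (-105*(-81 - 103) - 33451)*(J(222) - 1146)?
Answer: 17013724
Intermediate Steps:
(-105*(-81 - 103) - 33451)*(J(222) - 1146) = (-105*(-81 - 103) - 33451)*(-58 - 1146) = (-105*(-184) - 33451)*(-1204) = (19320 - 33451)*(-1204) = -14131*(-1204) = 17013724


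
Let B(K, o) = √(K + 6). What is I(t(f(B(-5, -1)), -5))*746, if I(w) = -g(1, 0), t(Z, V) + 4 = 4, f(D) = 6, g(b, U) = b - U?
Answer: -746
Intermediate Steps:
B(K, o) = √(6 + K)
t(Z, V) = 0 (t(Z, V) = -4 + 4 = 0)
I(w) = -1 (I(w) = -(1 - 1*0) = -(1 + 0) = -1*1 = -1)
I(t(f(B(-5, -1)), -5))*746 = -1*746 = -746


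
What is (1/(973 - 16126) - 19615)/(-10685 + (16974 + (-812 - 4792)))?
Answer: -297226096/10379805 ≈ -28.635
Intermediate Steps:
(1/(973 - 16126) - 19615)/(-10685 + (16974 + (-812 - 4792))) = (1/(-15153) - 19615)/(-10685 + (16974 - 5604)) = (-1/15153 - 19615)/(-10685 + 11370) = -297226096/15153/685 = -297226096/15153*1/685 = -297226096/10379805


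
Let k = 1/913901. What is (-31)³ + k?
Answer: -27226024690/913901 ≈ -29791.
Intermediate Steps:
k = 1/913901 ≈ 1.0942e-6
(-31)³ + k = (-31)³ + 1/913901 = -29791 + 1/913901 = -27226024690/913901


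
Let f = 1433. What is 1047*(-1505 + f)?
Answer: -75384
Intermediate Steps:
1047*(-1505 + f) = 1047*(-1505 + 1433) = 1047*(-72) = -75384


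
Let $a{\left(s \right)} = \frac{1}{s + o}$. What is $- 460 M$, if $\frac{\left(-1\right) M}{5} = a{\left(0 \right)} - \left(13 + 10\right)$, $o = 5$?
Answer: $-52440$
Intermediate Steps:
$a{\left(s \right)} = \frac{1}{5 + s}$ ($a{\left(s \right)} = \frac{1}{s + 5} = \frac{1}{5 + s}$)
$M = 114$ ($M = - 5 \left(\frac{1}{5 + 0} - \left(13 + 10\right)\right) = - 5 \left(\frac{1}{5} - 23\right) = \left(-5\right) \left(- \frac{114}{5}\right) = 114$)
$- 460 M = \left(-460\right) 114 = -52440$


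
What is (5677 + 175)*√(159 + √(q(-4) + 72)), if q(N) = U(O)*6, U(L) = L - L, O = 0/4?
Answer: 5852*√(159 + 6*√2) ≈ 75734.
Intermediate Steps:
O = 0 (O = 0*(¼) = 0)
U(L) = 0
q(N) = 0 (q(N) = 0*6 = 0)
(5677 + 175)*√(159 + √(q(-4) + 72)) = (5677 + 175)*√(159 + √(0 + 72)) = 5852*√(159 + √72) = 5852*√(159 + 6*√2)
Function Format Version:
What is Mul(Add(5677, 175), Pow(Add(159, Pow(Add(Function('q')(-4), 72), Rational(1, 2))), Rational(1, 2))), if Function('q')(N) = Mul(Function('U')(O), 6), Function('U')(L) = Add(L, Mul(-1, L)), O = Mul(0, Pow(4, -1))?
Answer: Mul(5852, Pow(Add(159, Mul(6, Pow(2, Rational(1, 2)))), Rational(1, 2))) ≈ 75734.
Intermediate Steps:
O = 0 (O = Mul(0, Rational(1, 4)) = 0)
Function('U')(L) = 0
Function('q')(N) = 0 (Function('q')(N) = Mul(0, 6) = 0)
Mul(Add(5677, 175), Pow(Add(159, Pow(Add(Function('q')(-4), 72), Rational(1, 2))), Rational(1, 2))) = Mul(Add(5677, 175), Pow(Add(159, Pow(Add(0, 72), Rational(1, 2))), Rational(1, 2))) = Mul(5852, Pow(Add(159, Pow(72, Rational(1, 2))), Rational(1, 2))) = Mul(5852, Pow(Add(159, Mul(6, Pow(2, Rational(1, 2)))), Rational(1, 2)))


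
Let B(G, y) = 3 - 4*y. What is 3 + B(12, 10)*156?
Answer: -5769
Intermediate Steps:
3 + B(12, 10)*156 = 3 + (3 - 4*10)*156 = 3 + (3 - 40)*156 = 3 - 37*156 = 3 - 5772 = -5769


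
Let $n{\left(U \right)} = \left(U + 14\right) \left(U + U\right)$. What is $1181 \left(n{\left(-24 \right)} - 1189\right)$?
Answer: $-837329$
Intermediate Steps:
$n{\left(U \right)} = 2 U \left(14 + U\right)$ ($n{\left(U \right)} = \left(14 + U\right) 2 U = 2 U \left(14 + U\right)$)
$1181 \left(n{\left(-24 \right)} - 1189\right) = 1181 \left(2 \left(-24\right) \left(14 - 24\right) - 1189\right) = 1181 \left(2 \left(-24\right) \left(-10\right) - 1189\right) = 1181 \left(480 - 1189\right) = 1181 \left(-709\right) = -837329$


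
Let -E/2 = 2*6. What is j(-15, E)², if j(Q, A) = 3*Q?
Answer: 2025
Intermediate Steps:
E = -24 (E = -4*6 = -2*12 = -24)
j(-15, E)² = (3*(-15))² = (-45)² = 2025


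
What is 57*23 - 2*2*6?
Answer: 1287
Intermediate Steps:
57*23 - 2*2*6 = 1311 - 4*6 = 1311 - 24 = 1287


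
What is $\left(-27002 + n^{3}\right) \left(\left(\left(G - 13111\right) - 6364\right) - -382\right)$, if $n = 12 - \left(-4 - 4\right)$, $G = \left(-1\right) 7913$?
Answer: $513168012$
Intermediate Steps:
$G = -7913$
$n = 20$ ($n = 12 - \left(-4 - 4\right) = 12 - -8 = 12 + 8 = 20$)
$\left(-27002 + n^{3}\right) \left(\left(\left(G - 13111\right) - 6364\right) - -382\right) = \left(-27002 + 20^{3}\right) \left(\left(\left(-7913 - 13111\right) - 6364\right) - -382\right) = \left(-27002 + 8000\right) \left(\left(-21024 - 6364\right) + \left(-50 + 432\right)\right) = - 19002 \left(-27388 + 382\right) = \left(-19002\right) \left(-27006\right) = 513168012$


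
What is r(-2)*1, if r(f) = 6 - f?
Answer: 8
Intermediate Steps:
r(-2)*1 = (6 - 1*(-2))*1 = (6 + 2)*1 = 8*1 = 8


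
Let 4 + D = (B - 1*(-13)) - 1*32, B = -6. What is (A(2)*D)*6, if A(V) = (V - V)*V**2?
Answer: 0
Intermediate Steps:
A(V) = 0 (A(V) = 0*V**2 = 0)
D = -29 (D = -4 + ((-6 - 1*(-13)) - 1*32) = -4 + ((-6 + 13) - 32) = -4 + (7 - 32) = -4 - 25 = -29)
(A(2)*D)*6 = (0*(-29))*6 = 0*6 = 0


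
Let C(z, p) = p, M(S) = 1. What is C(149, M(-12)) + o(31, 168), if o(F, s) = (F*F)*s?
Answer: 161449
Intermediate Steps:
o(F, s) = s*F² (o(F, s) = F²*s = s*F²)
C(149, M(-12)) + o(31, 168) = 1 + 168*31² = 1 + 168*961 = 1 + 161448 = 161449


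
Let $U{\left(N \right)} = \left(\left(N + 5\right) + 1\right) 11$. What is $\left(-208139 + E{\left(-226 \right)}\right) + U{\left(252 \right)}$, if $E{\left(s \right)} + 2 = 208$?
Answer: $-205095$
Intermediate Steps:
$E{\left(s \right)} = 206$ ($E{\left(s \right)} = -2 + 208 = 206$)
$U{\left(N \right)} = 66 + 11 N$ ($U{\left(N \right)} = \left(\left(5 + N\right) + 1\right) 11 = \left(6 + N\right) 11 = 66 + 11 N$)
$\left(-208139 + E{\left(-226 \right)}\right) + U{\left(252 \right)} = \left(-208139 + 206\right) + \left(66 + 11 \cdot 252\right) = -207933 + \left(66 + 2772\right) = -207933 + 2838 = -205095$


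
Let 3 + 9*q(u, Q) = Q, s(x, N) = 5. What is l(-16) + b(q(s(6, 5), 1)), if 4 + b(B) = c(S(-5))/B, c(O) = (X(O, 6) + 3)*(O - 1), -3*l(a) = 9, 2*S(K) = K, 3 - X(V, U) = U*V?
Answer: 1295/4 ≈ 323.75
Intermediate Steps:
X(V, U) = 3 - U*V
S(K) = K/2
l(a) = -3 (l(a) = -⅓*9 = -3)
c(O) = (-1 + O)*(6 - 6*O) (c(O) = ((3 - 1*6*O) + 3)*(O - 1) = ((3 - 6*O) + 3)*(-1 + O) = (6 - 6*O)*(-1 + O) = (-1 + O)*(6 - 6*O))
q(u, Q) = -⅓ + Q/9
b(B) = -4 - 147/(2*B) (b(B) = -4 + (-6 - 6*((½)*(-5))² + 12*((½)*(-5)))/B = -4 + (-6 - 6*(-5/2)² + 12*(-5/2))/B = -4 + (-6 - 6*25/4 - 30)/B = -4 + (-6 - 75/2 - 30)/B = -4 - 147/(2*B))
l(-16) + b(q(s(6, 5), 1)) = -3 + (-4 - 147/(2*(-⅓ + (⅑)*1))) = -3 + (-4 - 147/(2*(-⅓ + ⅑))) = -3 + (-4 - 147/(2*(-2/9))) = -3 + (-4 - 147/2*(-9/2)) = -3 + (-4 + 1323/4) = -3 + 1307/4 = 1295/4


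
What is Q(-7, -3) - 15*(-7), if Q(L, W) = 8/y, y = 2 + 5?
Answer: 743/7 ≈ 106.14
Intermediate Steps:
y = 7
Q(L, W) = 8/7
Q(-7, -3) - 15*(-7) = 8/7 - 15*(-7) = 8/7 + 105 = 743/7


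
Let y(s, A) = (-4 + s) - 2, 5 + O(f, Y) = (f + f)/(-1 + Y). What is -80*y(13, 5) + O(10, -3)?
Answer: -570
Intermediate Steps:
O(f, Y) = -5 + 2*f/(-1 + Y) (O(f, Y) = -5 + (f + f)/(-1 + Y) = -5 + (2*f)/(-1 + Y) = -5 + 2*f/(-1 + Y))
y(s, A) = -6 + s
-80*y(13, 5) + O(10, -3) = -80*(-6 + 13) + (5 - 5*(-3) + 2*10)/(-1 - 3) = -80*7 + (5 + 15 + 20)/(-4) = -560 - ¼*40 = -560 - 10 = -570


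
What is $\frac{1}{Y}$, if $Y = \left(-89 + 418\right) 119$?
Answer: $\frac{1}{39151} \approx 2.5542 \cdot 10^{-5}$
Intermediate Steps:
$Y = 39151$ ($Y = 329 \cdot 119 = 39151$)
$\frac{1}{Y} = \frac{1}{39151}$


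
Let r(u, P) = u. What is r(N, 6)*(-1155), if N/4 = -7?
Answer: 32340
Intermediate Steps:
N = -28 (N = 4*(-7) = -28)
r(N, 6)*(-1155) = -28*(-1155) = 32340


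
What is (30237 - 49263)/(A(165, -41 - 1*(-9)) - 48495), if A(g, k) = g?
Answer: 1057/2685 ≈ 0.39367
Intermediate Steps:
(30237 - 49263)/(A(165, -41 - 1*(-9)) - 48495) = (30237 - 49263)/(165 - 48495) = -19026/(-48330) = -19026*(-1/48330) = 1057/2685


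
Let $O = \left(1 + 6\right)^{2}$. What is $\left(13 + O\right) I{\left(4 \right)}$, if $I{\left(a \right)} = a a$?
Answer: $992$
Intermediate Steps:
$I{\left(a \right)} = a^{2}$
$O = 49$ ($O = 7^{2} = 49$)
$\left(13 + O\right) I{\left(4 \right)} = \left(13 + 49\right) 4^{2} = 62 \cdot 16 = 992$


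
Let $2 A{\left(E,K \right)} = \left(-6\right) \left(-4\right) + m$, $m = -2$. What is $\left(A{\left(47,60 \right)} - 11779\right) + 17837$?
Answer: $6069$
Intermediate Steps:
$A{\left(E,K \right)} = 11$ ($A{\left(E,K \right)} = \frac{\left(-6\right) \left(-4\right) - 2}{2} = \frac{24 - 2}{2} = \frac{1}{2} \cdot 22 = 11$)
$\left(A{\left(47,60 \right)} - 11779\right) + 17837 = \left(11 - 11779\right) + 17837 = -11768 + 17837 = 6069$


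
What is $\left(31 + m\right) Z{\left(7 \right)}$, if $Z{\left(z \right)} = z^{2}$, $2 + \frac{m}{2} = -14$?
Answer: $-49$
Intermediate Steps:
$m = -32$ ($m = -4 + 2 \left(-14\right) = -4 - 28 = -32$)
$\left(31 + m\right) Z{\left(7 \right)} = \left(31 - 32\right) 7^{2} = \left(-1\right) 49 = -49$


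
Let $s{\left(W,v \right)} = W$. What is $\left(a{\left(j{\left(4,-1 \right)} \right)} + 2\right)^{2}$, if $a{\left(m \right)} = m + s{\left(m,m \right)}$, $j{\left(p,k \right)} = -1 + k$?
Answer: $4$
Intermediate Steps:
$a{\left(m \right)} = 2 m$ ($a{\left(m \right)} = m + m = 2 m$)
$\left(a{\left(j{\left(4,-1 \right)} \right)} + 2\right)^{2} = \left(2 \left(-1 - 1\right) + 2\right)^{2} = \left(2 \left(-2\right) + 2\right)^{2} = \left(-4 + 2\right)^{2} = \left(-2\right)^{2} = 4$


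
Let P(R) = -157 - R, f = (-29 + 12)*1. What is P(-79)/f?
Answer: 78/17 ≈ 4.5882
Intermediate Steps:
f = -17 (f = -17*1 = -17)
P(-79)/f = (-157 - 1*(-79))/(-17) = (-157 + 79)*(-1/17) = -78*(-1/17) = 78/17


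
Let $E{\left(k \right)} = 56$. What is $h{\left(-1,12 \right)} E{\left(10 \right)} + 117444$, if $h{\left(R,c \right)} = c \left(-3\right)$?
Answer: $115428$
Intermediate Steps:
$h{\left(R,c \right)} = - 3 c$
$h{\left(-1,12 \right)} E{\left(10 \right)} + 117444 = \left(-3\right) 12 \cdot 56 + 117444 = \left(-36\right) 56 + 117444 = -2016 + 117444 = 115428$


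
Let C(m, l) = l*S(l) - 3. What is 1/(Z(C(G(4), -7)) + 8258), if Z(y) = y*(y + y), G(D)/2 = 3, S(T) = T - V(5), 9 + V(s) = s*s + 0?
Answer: 1/58186 ≈ 1.7186e-5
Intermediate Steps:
V(s) = -9 + s² (V(s) = -9 + (s*s + 0) = -9 + (s² + 0) = -9 + s²)
S(T) = -16 + T (S(T) = T - (-9 + 5²) = T - (-9 + 25) = T - 1*16 = T - 16 = -16 + T)
G(D) = 6 (G(D) = 2*3 = 6)
C(m, l) = -3 + l*(-16 + l) (C(m, l) = l*(-16 + l) - 3 = -3 + l*(-16 + l))
Z(y) = 2*y² (Z(y) = y*(2*y) = 2*y²)
1/(Z(C(G(4), -7)) + 8258) = 1/(2*(-3 - 7*(-16 - 7))² + 8258) = 1/(2*(-3 - 7*(-23))² + 8258) = 1/(2*(-3 + 161)² + 8258) = 1/(2*158² + 8258) = 1/(2*24964 + 8258) = 1/(49928 + 8258) = 1/58186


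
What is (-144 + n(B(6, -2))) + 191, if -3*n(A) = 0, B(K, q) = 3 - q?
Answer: 47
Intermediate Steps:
n(A) = 0 (n(A) = -⅓*0 = 0)
(-144 + n(B(6, -2))) + 191 = (-144 + 0) + 191 = -144 + 191 = 47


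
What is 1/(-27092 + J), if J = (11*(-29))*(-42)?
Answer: -1/13694 ≈ -7.3025e-5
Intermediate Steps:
J = 13398 (J = -319*(-42) = 13398)
1/(-27092 + J) = 1/(-27092 + 13398) = 1/(-13694) = -1/13694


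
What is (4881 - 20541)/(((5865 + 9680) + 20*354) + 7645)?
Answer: -522/1009 ≈ -0.51734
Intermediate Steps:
(4881 - 20541)/(((5865 + 9680) + 20*354) + 7645) = -15660/((15545 + 7080) + 7645) = -15660/(22625 + 7645) = -15660/30270 = -15660*1/30270 = -522/1009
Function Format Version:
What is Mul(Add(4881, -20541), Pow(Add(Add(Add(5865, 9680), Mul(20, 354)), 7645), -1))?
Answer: Rational(-522, 1009) ≈ -0.51734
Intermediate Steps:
Mul(Add(4881, -20541), Pow(Add(Add(Add(5865, 9680), Mul(20, 354)), 7645), -1)) = Mul(-15660, Pow(Add(Add(15545, 7080), 7645), -1)) = Mul(-15660, Pow(Add(22625, 7645), -1)) = Mul(-15660, Pow(30270, -1)) = Mul(-15660, Rational(1, 30270)) = Rational(-522, 1009)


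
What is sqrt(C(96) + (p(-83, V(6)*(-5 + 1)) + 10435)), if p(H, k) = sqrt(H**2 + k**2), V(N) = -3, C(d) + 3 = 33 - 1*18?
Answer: sqrt(10447 + sqrt(7033)) ≈ 102.62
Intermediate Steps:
C(d) = 12 (C(d) = -3 + (33 - 1*18) = -3 + (33 - 18) = -3 + 15 = 12)
sqrt(C(96) + (p(-83, V(6)*(-5 + 1)) + 10435)) = sqrt(12 + (sqrt((-83)**2 + (-3*(-5 + 1))**2) + 10435)) = sqrt(12 + (sqrt(6889 + (-3*(-4))**2) + 10435)) = sqrt(12 + (sqrt(6889 + 12**2) + 10435)) = sqrt(12 + (sqrt(6889 + 144) + 10435)) = sqrt(12 + (sqrt(7033) + 10435)) = sqrt(12 + (10435 + sqrt(7033))) = sqrt(10447 + sqrt(7033))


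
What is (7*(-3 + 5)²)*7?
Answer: 196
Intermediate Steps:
(7*(-3 + 5)²)*7 = (7*2²)*7 = (7*4)*7 = 28*7 = 196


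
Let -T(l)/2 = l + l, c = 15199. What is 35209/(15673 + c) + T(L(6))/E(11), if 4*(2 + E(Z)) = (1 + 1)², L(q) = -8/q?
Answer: -388325/92616 ≈ -4.1928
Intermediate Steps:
T(l) = -4*l (T(l) = -2*(l + l) = -4*l)
E(Z) = -1 (E(Z) = -2 + (1 + 1)²/4 = -2 + (¼)*2² = -2 + (¼)*4 = -2 + 1 = -1)
35209/(15673 + c) + T(L(6))/E(11) = 35209/(15673 + 15199) - (-32)/6/(-1) = 35209/30872 - (-32)/6*(-1) = 35209*(1/30872) - 4*(-4/3)*(-1) = 35209/30872 + (16/3)*(-1) = 35209/30872 - 16/3 = -388325/92616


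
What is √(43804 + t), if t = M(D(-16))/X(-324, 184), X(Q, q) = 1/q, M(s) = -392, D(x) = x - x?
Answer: 2*I*√7081 ≈ 168.3*I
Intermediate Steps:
D(x) = 0
t = -72128 (t = -392/(1/184) = -392/1/184 = -392*184 = -72128)
√(43804 + t) = √(43804 - 72128) = √(-28324) = 2*I*√7081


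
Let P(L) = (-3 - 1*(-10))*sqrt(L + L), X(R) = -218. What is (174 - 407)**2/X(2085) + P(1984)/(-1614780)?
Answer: -54289/218 - 14*sqrt(62)/403695 ≈ -249.03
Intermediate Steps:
P(L) = 7*sqrt(2)*sqrt(L) (P(L) = (-3 + 10)*sqrt(2*L) = 7*(sqrt(2)*sqrt(L)) = 7*sqrt(2)*sqrt(L))
(174 - 407)**2/X(2085) + P(1984)/(-1614780) = (174 - 407)**2/(-218) + (7*sqrt(2)*sqrt(1984))/(-1614780) = (-233)**2*(-1/218) + (7*sqrt(2)*(8*sqrt(31)))*(-1/1614780) = 54289*(-1/218) + (56*sqrt(62))*(-1/1614780) = -54289/218 - 14*sqrt(62)/403695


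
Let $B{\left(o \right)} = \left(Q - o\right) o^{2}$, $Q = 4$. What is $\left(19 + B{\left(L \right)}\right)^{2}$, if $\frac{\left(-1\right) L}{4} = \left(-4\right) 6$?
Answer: $718854709609$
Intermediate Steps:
$L = 96$ ($L = - 4 \left(\left(-4\right) 6\right) = \left(-4\right) \left(-24\right) = 96$)
$B{\left(o \right)} = o^{2} \left(4 - o\right)$ ($B{\left(o \right)} = \left(4 - o\right) o^{2} = o^{2} \left(4 - o\right)$)
$\left(19 + B{\left(L \right)}\right)^{2} = \left(19 + 96^{2} \left(4 - 96\right)\right)^{2} = \left(19 + 9216 \left(4 - 96\right)\right)^{2} = \left(19 + 9216 \left(-92\right)\right)^{2} = \left(19 - 847872\right)^{2} = \left(-847853\right)^{2} = 718854709609$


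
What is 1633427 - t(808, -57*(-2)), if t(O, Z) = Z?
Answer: 1633313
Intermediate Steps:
1633427 - t(808, -57*(-2)) = 1633427 - (-57)*(-2) = 1633427 - 1*114 = 1633427 - 114 = 1633313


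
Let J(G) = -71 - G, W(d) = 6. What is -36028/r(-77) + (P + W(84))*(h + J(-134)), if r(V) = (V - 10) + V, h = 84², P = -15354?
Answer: -4479749885/41 ≈ -1.0926e+8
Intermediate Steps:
h = 7056
r(V) = -10 + 2*V (r(V) = (-10 + V) + V = -10 + 2*V)
-36028/r(-77) + (P + W(84))*(h + J(-134)) = -36028/(-10 + 2*(-77)) + (-15354 + 6)*(7056 + (-71 - 1*(-134))) = -36028/(-10 - 154) - 15348*(7056 + (-71 + 134)) = -36028/(-164) - 15348*(7056 + 63) = -36028*(-1/164) - 15348*7119 = 9007/41 - 109262412 = -4479749885/41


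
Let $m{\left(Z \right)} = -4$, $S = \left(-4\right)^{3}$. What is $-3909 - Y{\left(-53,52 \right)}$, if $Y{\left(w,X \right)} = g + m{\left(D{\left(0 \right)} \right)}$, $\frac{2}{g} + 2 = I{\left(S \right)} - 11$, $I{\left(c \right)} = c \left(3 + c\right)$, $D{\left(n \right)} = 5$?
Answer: $- \frac{15194357}{3891} \approx -3905.0$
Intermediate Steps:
$S = -64$
$g = \frac{2}{3891}$ ($g = \frac{2}{-2 - \left(11 + 64 \left(3 - 64\right)\right)} = \frac{2}{-2 - -3893} = \frac{2}{-2 + \left(3904 - 11\right)} = \frac{2}{-2 + 3893} = \frac{2}{3891} \approx 0.00051401$)
$Y{\left(w,X \right)} = - \frac{15562}{3891}$ ($Y{\left(w,X \right)} = \frac{2}{3891} - 4 = - \frac{15562}{3891}$)
$-3909 - Y{\left(-53,52 \right)} = -3909 - - \frac{15562}{3891} = -3909 + \frac{15562}{3891} = - \frac{15194357}{3891}$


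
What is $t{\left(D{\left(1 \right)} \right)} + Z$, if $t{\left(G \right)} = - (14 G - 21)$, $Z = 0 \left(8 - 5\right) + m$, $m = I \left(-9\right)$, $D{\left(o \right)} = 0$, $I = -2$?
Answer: $39$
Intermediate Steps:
$m = 18$ ($m = \left(-2\right) \left(-9\right) = 18$)
$Z = 18$ ($Z = 0 \left(8 - 5\right) + 18 = 0 \cdot 3 + 18 = 0 + 18 = 18$)
$t{\left(G \right)} = 21 - 14 G$ ($t{\left(G \right)} = - (-21 + 14 G) = 21 - 14 G$)
$t{\left(D{\left(1 \right)} \right)} + Z = \left(21 - 0\right) + 18 = \left(21 + 0\right) + 18 = 21 + 18 = 39$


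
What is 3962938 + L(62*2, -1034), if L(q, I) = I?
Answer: 3961904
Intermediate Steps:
3962938 + L(62*2, -1034) = 3962938 - 1034 = 3961904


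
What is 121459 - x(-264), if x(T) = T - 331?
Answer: 122054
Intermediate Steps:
x(T) = -331 + T
121459 - x(-264) = 121459 - (-331 - 264) = 121459 - 1*(-595) = 121459 + 595 = 122054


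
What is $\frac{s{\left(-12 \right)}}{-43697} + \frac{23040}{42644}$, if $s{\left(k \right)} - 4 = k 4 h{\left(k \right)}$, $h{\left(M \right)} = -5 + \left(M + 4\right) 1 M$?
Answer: $\frac{298219324}{465853717} \approx 0.64016$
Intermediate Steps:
$h{\left(M \right)} = -5 + M \left(4 + M\right)$ ($h{\left(M \right)} = -5 + \left(4 + M\right) 1 M = -5 + \left(4 + M\right) M = -5 + M \left(4 + M\right)$)
$s{\left(k \right)} = 4 + 4 k \left(-5 + k^{2} + 4 k\right)$ ($s{\left(k \right)} = 4 + k 4 \left(-5 + k^{2} + 4 k\right) = 4 + 4 k \left(-5 + k^{2} + 4 k\right)$)
$\frac{s{\left(-12 \right)}}{-43697} + \frac{23040}{42644} = \frac{4 + 4 \left(-12\right) \left(-5 + \left(-12\right)^{2} + 4 \left(-12\right)\right)}{-43697} + \frac{23040}{42644} = \left(4 + 4 \left(-12\right) \left(-5 + 144 - 48\right)\right) \left(- \frac{1}{43697}\right) + 23040 \cdot \frac{1}{42644} = \left(4 + 4 \left(-12\right) 91\right) \left(- \frac{1}{43697}\right) + \frac{5760}{10661} = \left(4 - 4368\right) \left(- \frac{1}{43697}\right) + \frac{5760}{10661} = \left(-4364\right) \left(- \frac{1}{43697}\right) + \frac{5760}{10661} = \frac{4364}{43697} + \frac{5760}{10661} = \frac{298219324}{465853717}$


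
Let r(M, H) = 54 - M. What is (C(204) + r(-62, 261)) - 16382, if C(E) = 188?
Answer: -16078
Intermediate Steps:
(C(204) + r(-62, 261)) - 16382 = (188 + (54 - 1*(-62))) - 16382 = (188 + (54 + 62)) - 16382 = (188 + 116) - 16382 = 304 - 16382 = -16078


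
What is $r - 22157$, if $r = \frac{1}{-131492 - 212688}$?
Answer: $- \frac{7625996261}{344180} \approx -22157.0$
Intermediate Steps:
$r = - \frac{1}{344180}$ ($r = \frac{1}{-131492 - 212688} = \frac{1}{-344180} = - \frac{1}{344180} \approx -2.9055 \cdot 10^{-6}$)
$r - 22157 = - \frac{1}{344180} - 22157 = - \frac{7625996261}{344180}$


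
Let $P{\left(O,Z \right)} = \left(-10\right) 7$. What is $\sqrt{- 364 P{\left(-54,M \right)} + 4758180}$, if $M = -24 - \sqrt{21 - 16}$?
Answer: $2 \sqrt{1195915} \approx 2187.2$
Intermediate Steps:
$M = -24 - \sqrt{5} \approx -26.236$
$P{\left(O,Z \right)} = -70$
$\sqrt{- 364 P{\left(-54,M \right)} + 4758180} = \sqrt{\left(-364\right) \left(-70\right) + 4758180} = \sqrt{25480 + 4758180} = \sqrt{4783660} = 2 \sqrt{1195915}$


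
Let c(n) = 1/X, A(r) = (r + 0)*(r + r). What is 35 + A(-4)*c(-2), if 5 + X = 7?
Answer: 51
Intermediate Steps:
X = 2 (X = -5 + 7 = 2)
A(r) = 2*r² (A(r) = r*(2*r) = 2*r²)
c(n) = ½ (c(n) = 1/2 = ½)
35 + A(-4)*c(-2) = 35 + (2*(-4)²)*(½) = 35 + (2*16)*(½) = 35 + 32*(½) = 35 + 16 = 51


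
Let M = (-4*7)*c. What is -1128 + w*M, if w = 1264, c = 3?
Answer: -107304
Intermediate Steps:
M = -84 (M = -4*7*3 = -28*3 = -84)
-1128 + w*M = -1128 + 1264*(-84) = -1128 - 106176 = -107304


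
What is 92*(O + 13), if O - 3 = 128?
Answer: 13248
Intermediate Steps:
O = 131 (O = 3 + 128 = 131)
92*(O + 13) = 92*(131 + 13) = 92*144 = 13248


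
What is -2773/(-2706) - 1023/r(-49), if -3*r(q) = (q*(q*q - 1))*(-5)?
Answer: 273138119/265188000 ≈ 1.0300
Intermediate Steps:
r(q) = 5*q*(-1 + q**2)/3 (r(q) = -q*(q*q - 1)*(-5)/3 = -q*(q**2 - 1)*(-5)/3 = -q*(-1 + q**2)*(-5)/3 = -(-5)*q*(-1 + q**2)/3 = 5*q*(-1 + q**2)/3)
-2773/(-2706) - 1023/r(-49) = -2773/(-2706) - 1023*(-3/(245*(-1 + (-49)**2))) = -2773*(-1/2706) - 1023*(-3/(245*(-1 + 2401))) = 2773/2706 - 1023/((5/3)*(-49)*2400) = 2773/2706 - 1023/(-196000) = 2773/2706 - 1023*(-1/196000) = 2773/2706 + 1023/196000 = 273138119/265188000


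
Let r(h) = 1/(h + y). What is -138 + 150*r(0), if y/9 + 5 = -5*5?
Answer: -1247/9 ≈ -138.56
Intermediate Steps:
y = -270 (y = -45 + 9*(-5*5) = -45 + 9*(-25) = -45 - 225 = -270)
r(h) = 1/(-270 + h) (r(h) = 1/(h - 270) = 1/(-270 + h))
-138 + 150*r(0) = -138 + 150/(-270 + 0) = -138 + 150/(-270) = -138 + 150*(-1/270) = -138 - 5/9 = -1247/9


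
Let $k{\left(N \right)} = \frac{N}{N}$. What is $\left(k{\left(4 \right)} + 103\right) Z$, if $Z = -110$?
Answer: $-11440$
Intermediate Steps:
$k{\left(N \right)} = 1$
$\left(k{\left(4 \right)} + 103\right) Z = \left(1 + 103\right) \left(-110\right) = 104 \left(-110\right) = -11440$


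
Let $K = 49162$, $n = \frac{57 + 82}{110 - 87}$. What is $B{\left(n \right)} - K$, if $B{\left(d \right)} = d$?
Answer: $- \frac{1130587}{23} \approx -49156.0$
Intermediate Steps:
$n = \frac{139}{23} \approx 6.0435$
$B{\left(n \right)} - K = \frac{139}{23} - 49162 = - \frac{1130587}{23}$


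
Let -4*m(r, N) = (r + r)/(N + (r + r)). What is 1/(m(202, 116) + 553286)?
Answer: 520/287708619 ≈ 1.8074e-6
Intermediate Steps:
m(r, N) = -r/(2*(N + 2*r)) (m(r, N) = -(r + r)/(4*(N + (r + r))) = -2*r/(4*(N + 2*r)) = -r/(2*(N + 2*r)))
1/(m(202, 116) + 553286) = 1/(-1*202/(2*116 + 4*202) + 553286) = 1/(-1*202/(232 + 808) + 553286) = 1/(-1*202/1040 + 553286) = 1/(-1*202*1/1040 + 553286) = 1/(-101/520 + 553286) = 1/(287708619/520) = 520/287708619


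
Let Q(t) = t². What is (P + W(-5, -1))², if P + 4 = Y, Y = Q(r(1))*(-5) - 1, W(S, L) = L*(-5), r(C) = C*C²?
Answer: 25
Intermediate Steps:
r(C) = C³
W(S, L) = -5*L
Y = -6 (Y = (1³)²*(-5) - 1 = 1²*(-5) - 1 = 1*(-5) - 1 = -5 - 1 = -6)
P = -10 (P = -4 - 6 = -10)
(P + W(-5, -1))² = (-10 - 5*(-1))² = (-10 + 5)² = (-5)² = 25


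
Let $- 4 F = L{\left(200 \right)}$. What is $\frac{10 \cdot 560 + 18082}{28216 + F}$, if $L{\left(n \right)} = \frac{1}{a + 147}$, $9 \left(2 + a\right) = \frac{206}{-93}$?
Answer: $\frac{11477149752}{13674488539} \approx 0.83931$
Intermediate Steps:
$a = - \frac{1880}{837}$ ($a = -2 + \frac{206 \frac{1}{-93}}{9} = -2 + \frac{206 \left(- \frac{1}{93}\right)}{9} = -2 + \frac{1}{9} \left(- \frac{206}{93}\right) = -2 - \frac{206}{837} = - \frac{1880}{837} \approx -2.2461$)
$L{\left(n \right)} = \frac{837}{121159}$ ($L{\left(n \right)} = \frac{1}{- \frac{1880}{837} + 147} = \frac{1}{\frac{121159}{837}} = \frac{837}{121159}$)
$F = - \frac{837}{484636}$ ($F = \left(- \frac{1}{4}\right) \frac{837}{121159} = - \frac{837}{484636} \approx -0.0017271$)
$\frac{10 \cdot 560 + 18082}{28216 + F} = \frac{10 \cdot 560 + 18082}{28216 - \frac{837}{484636}} = \frac{5600 + 18082}{\frac{13674488539}{484636}} = 23682 \cdot \frac{484636}{13674488539} = \frac{11477149752}{13674488539}$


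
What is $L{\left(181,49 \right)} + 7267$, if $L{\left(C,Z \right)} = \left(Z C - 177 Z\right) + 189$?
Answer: $7652$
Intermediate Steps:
$L{\left(C,Z \right)} = 189 - 177 Z + C Z$ ($L{\left(C,Z \right)} = \left(C Z - 177 Z\right) + 189 = \left(- 177 Z + C Z\right) + 189 = 189 - 177 Z + C Z$)
$L{\left(181,49 \right)} + 7267 = \left(189 - 8673 + 181 \cdot 49\right) + 7267 = \left(189 - 8673 + 8869\right) + 7267 = 385 + 7267 = 7652$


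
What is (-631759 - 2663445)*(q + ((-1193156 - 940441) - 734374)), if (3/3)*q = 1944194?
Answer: 3044033665508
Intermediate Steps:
q = 1944194
(-631759 - 2663445)*(q + ((-1193156 - 940441) - 734374)) = (-631759 - 2663445)*(1944194 + ((-1193156 - 940441) - 734374)) = -3295204*(1944194 + (-2133597 - 734374)) = -3295204*(1944194 - 2867971) = -3295204*(-923777) = 3044033665508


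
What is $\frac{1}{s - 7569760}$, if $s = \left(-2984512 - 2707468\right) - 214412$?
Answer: $- \frac{1}{13476152} \approx -7.4205 \cdot 10^{-8}$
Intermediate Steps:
$s = -5906392$ ($s = -5691980 - 214412 = -5906392$)
$\frac{1}{s - 7569760} = \frac{1}{-5906392 - 7569760} = \frac{1}{-13476152} = - \frac{1}{13476152}$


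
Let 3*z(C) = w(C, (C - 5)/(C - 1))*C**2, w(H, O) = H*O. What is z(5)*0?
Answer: 0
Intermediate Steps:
z(C) = C**3*(-5 + C)/(3*(-1 + C)) (z(C) = ((C*((C - 5)/(C - 1)))*C**2)/3 = ((C*((-5 + C)/(-1 + C)))*C**2)/3 = ((C*(-5 + C)/(-1 + C))*C**2)/3 = (C**3*(-5 + C)/(-1 + C))/3 = C**3*(-5 + C)/(3*(-1 + C)))
z(5)*0 = ((1/3)*5**3*(-5 + 5)/(-1 + 5))*0 = ((1/3)*125*0/4)*0 = ((1/3)*125*(1/4)*0)*0 = 0*0 = 0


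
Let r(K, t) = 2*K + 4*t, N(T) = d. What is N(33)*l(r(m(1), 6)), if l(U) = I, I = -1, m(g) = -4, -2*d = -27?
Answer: -27/2 ≈ -13.500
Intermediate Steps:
d = 27/2 (d = -1/2*(-27) = 27/2 ≈ 13.500)
N(T) = 27/2
l(U) = -1
N(33)*l(r(m(1), 6)) = (27/2)*(-1) = -27/2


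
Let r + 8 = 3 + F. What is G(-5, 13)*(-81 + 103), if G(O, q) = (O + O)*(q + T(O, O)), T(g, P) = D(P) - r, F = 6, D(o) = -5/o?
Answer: -2860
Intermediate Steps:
r = 1 (r = -8 + (3 + 6) = -8 + 9 = 1)
T(g, P) = -1 - 5/P (T(g, P) = -5/P - 1*1 = -5/P - 1 = -1 - 5/P)
G(O, q) = 2*O*(q + (-5 - O)/O) (G(O, q) = (O + O)*(q + (-5 - O)/O) = (2*O)*(q + (-5 - O)/O) = 2*O*(q + (-5 - O)/O))
G(-5, 13)*(-81 + 103) = (-10 - 2*(-5) + 2*(-5)*13)*(-81 + 103) = (-10 + 10 - 130)*22 = -130*22 = -2860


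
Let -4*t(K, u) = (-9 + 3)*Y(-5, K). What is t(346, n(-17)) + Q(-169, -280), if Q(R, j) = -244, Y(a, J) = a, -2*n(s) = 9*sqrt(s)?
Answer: -503/2 ≈ -251.50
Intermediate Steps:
n(s) = -9*sqrt(s)/2
t(K, u) = -15/2 (t(K, u) = -(-9 + 3)*(-5)/4 = -(-3)*(-5)/2 = -1/4*30 = -15/2)
t(346, n(-17)) + Q(-169, -280) = -15/2 - 244 = -503/2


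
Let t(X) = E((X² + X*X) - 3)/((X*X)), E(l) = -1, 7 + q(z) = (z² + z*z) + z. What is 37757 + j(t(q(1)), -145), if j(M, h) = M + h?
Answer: 601791/16 ≈ 37612.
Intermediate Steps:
q(z) = -7 + z + 2*z² (q(z) = -7 + ((z² + z*z) + z) = -7 + ((z² + z²) + z) = -7 + (2*z² + z) = -7 + (z + 2*z²) = -7 + z + 2*z²)
t(X) = -1/X² (t(X) = -1/(X*X) = -1/(X²) = -1/X²)
37757 + j(t(q(1)), -145) = 37757 + (-1/(-7 + 1 + 2*1²)² - 145) = 37757 + (-1/(-7 + 1 + 2*1)² - 145) = 37757 + (-1/(-7 + 1 + 2)² - 145) = 37757 + (-1/(-4)² - 145) = 37757 + (-1*1/16 - 145) = 37757 + (-1/16 - 145) = 37757 - 2321/16 = 601791/16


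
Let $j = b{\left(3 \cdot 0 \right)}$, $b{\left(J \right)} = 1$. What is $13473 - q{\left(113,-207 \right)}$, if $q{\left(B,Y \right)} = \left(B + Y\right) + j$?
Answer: $13566$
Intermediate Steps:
$j = 1$
$q{\left(B,Y \right)} = 1 + B + Y$ ($q{\left(B,Y \right)} = \left(B + Y\right) + 1 = 1 + B + Y$)
$13473 - q{\left(113,-207 \right)} = 13473 - \left(1 + 113 - 207\right) = 13473 - -93 = 13473 + 93 = 13566$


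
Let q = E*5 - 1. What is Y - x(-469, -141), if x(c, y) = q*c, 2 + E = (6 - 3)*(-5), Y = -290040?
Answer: -330374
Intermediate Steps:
E = -17 (E = -2 + (6 - 3)*(-5) = -2 + 3*(-5) = -2 - 15 = -17)
q = -86 (q = -17*5 - 1 = -85 - 1 = -86)
x(c, y) = -86*c
Y - x(-469, -141) = -290040 - (-86)*(-469) = -290040 - 1*40334 = -290040 - 40334 = -330374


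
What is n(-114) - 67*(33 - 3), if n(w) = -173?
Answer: -2183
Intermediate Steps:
n(-114) - 67*(33 - 3) = -173 - 67*(33 - 3) = -173 - 67*30 = -173 - 2010 = -2183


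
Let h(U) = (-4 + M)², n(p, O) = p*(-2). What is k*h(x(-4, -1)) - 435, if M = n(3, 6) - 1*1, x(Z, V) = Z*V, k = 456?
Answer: 54741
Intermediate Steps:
n(p, O) = -2*p
x(Z, V) = V*Z
M = -7 (M = -2*3 - 1*1 = -6 - 1 = -7)
h(U) = 121 (h(U) = (-4 - 7)² = (-11)² = 121)
k*h(x(-4, -1)) - 435 = 456*121 - 435 = 55176 - 435 = 54741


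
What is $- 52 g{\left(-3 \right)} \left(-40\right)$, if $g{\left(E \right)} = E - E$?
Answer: $0$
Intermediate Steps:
$g{\left(E \right)} = 0$
$- 52 g{\left(-3 \right)} \left(-40\right) = \left(-52\right) 0 \left(-40\right) = 0 \left(-40\right) = 0$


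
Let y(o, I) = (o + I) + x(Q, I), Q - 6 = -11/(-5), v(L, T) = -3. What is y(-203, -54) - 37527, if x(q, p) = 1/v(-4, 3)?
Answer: -113353/3 ≈ -37784.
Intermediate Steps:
Q = 41/5 (Q = 6 - 11/(-5) = 6 - 11*(-⅕) = 6 + 11/5 = 41/5 ≈ 8.2000)
x(q, p) = -⅓ (x(q, p) = 1/(-3) = -⅓)
y(o, I) = -⅓ + I + o (y(o, I) = (o + I) - ⅓ = (I + o) - ⅓ = -⅓ + I + o)
y(-203, -54) - 37527 = (-⅓ - 54 - 203) - 37527 = -772/3 - 37527 = -113353/3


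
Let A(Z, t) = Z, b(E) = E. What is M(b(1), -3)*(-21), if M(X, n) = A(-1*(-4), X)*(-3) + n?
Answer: 315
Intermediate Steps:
M(X, n) = -12 + n (M(X, n) = -1*(-4)*(-3) + n = 4*(-3) + n = -12 + n)
M(b(1), -3)*(-21) = (-12 - 3)*(-21) = -15*(-21) = 315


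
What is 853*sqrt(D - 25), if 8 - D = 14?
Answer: 853*I*sqrt(31) ≈ 4749.3*I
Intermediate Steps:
D = -6 (D = 8 - 1*14 = 8 - 14 = -6)
853*sqrt(D - 25) = 853*sqrt(-6 - 25) = 853*sqrt(-31) = 853*(I*sqrt(31)) = 853*I*sqrt(31)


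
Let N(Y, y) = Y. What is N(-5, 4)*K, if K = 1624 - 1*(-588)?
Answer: -11060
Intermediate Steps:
K = 2212 (K = 1624 + 588 = 2212)
N(-5, 4)*K = -5*2212 = -11060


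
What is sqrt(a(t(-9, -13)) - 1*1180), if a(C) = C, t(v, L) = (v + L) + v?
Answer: I*sqrt(1211) ≈ 34.799*I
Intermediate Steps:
t(v, L) = L + 2*v (t(v, L) = (L + v) + v = L + 2*v)
sqrt(a(t(-9, -13)) - 1*1180) = sqrt((-13 + 2*(-9)) - 1*1180) = sqrt((-13 - 18) - 1180) = sqrt(-31 - 1180) = sqrt(-1211) = I*sqrt(1211)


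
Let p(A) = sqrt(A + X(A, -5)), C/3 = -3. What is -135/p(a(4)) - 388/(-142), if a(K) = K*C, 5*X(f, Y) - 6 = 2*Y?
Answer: 194/71 + 135*I*sqrt(230)/92 ≈ 2.7324 + 22.254*I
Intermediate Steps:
C = -9 (C = 3*(-3) = -9)
X(f, Y) = 6/5 + 2*Y/5 (X(f, Y) = 6/5 + (2*Y)/5 = 6/5 + 2*Y/5)
a(K) = -9*K (a(K) = K*(-9) = -9*K)
p(A) = sqrt(-4/5 + A) (p(A) = sqrt(A + (6/5 + (2/5)*(-5))) = sqrt(A + (6/5 - 2)) = sqrt(A - 4/5) = sqrt(-4/5 + A))
-135/p(a(4)) - 388/(-142) = -135*5/sqrt(-20 + 25*(-9*4)) - 388/(-142) = -135*5/sqrt(-20 + 25*(-36)) - 388*(-1/142) = -135*5/sqrt(-20 - 900) + 194/71 = -135*(-I*sqrt(230)/92) + 194/71 = -(-135)*I*sqrt(230)/92 + 194/71 = 135*I*sqrt(230)/92 + 194/71 = 194/71 + 135*I*sqrt(230)/92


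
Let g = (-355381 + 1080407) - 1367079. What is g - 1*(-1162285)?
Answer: 520232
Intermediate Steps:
g = -642053 (g = 725026 - 1367079 = -642053)
g - 1*(-1162285) = -642053 - 1*(-1162285) = -642053 + 1162285 = 520232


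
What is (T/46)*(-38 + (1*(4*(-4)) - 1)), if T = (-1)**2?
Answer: -55/46 ≈ -1.1957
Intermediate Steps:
T = 1
(T/46)*(-38 + (1*(4*(-4)) - 1)) = (1/46)*(-38 + (1*(4*(-4)) - 1)) = (1*(1/46))*(-38 + (1*(-16) - 1)) = (-38 + (-16 - 1))/46 = (-38 - 17)/46 = (1/46)*(-55) = -55/46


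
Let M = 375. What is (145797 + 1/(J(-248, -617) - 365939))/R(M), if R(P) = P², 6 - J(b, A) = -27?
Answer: 53347997081/51455531250 ≈ 1.0368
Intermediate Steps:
J(b, A) = 33 (J(b, A) = 6 - 1*(-27) = 6 + 27 = 33)
(145797 + 1/(J(-248, -617) - 365939))/R(M) = (145797 + 1/(33 - 365939))/(375²) = (145797 + 1/(-365906))/140625 = (145797 - 1/365906)*(1/140625) = (53347997081/365906)*(1/140625) = 53347997081/51455531250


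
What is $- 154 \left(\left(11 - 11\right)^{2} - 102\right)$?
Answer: $15708$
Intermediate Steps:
$- 154 \left(\left(11 - 11\right)^{2} - 102\right) = - 154 \left(0^{2} - 102\right) = - 154 \left(0 - 102\right) = \left(-154\right) \left(-102\right) = 15708$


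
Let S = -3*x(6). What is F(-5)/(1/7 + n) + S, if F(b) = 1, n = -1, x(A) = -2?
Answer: 29/6 ≈ 4.8333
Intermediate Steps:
S = 6 (S = -3*(-2) = 6)
F(-5)/(1/7 + n) + S = 1/(1/7 - 1) + 6 = 1/(⅐ - 1) + 6 = 1/(-6/7) + 6 = 1*(-7/6) + 6 = -7/6 + 6 = 29/6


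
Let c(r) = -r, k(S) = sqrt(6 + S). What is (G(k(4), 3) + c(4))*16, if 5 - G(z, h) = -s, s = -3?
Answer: -32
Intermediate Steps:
G(z, h) = 2 (G(z, h) = 5 - (-1)*(-3) = 5 - 1*3 = 5 - 3 = 2)
(G(k(4), 3) + c(4))*16 = (2 - 1*4)*16 = (2 - 4)*16 = -2*16 = -32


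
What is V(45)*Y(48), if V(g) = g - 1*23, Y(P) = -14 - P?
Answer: -1364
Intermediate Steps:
V(g) = -23 + g (V(g) = g - 23 = -23 + g)
V(45)*Y(48) = (-23 + 45)*(-14 - 1*48) = 22*(-14 - 48) = 22*(-62) = -1364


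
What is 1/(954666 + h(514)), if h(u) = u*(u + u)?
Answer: 1/1483058 ≈ 6.7428e-7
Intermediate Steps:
h(u) = 2*u² (h(u) = u*(2*u) = 2*u²)
1/(954666 + h(514)) = 1/(954666 + 2*514²) = 1/(954666 + 2*264196) = 1/(954666 + 528392) = 1/1483058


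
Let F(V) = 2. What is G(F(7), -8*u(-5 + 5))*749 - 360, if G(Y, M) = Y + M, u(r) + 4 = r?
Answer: 25106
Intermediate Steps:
u(r) = -4 + r
G(Y, M) = M + Y
G(F(7), -8*u(-5 + 5))*749 - 360 = (-8*(-4 + (-5 + 5)) + 2)*749 - 360 = (-8*(-4 + 0) + 2)*749 - 360 = (-8*(-4) + 2)*749 - 360 = (32 + 2)*749 - 360 = 34*749 - 360 = 25466 - 360 = 25106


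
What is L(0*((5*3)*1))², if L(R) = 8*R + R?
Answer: 0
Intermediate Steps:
L(R) = 9*R
L(0*((5*3)*1))² = (9*(0*((5*3)*1)))² = (9*(0*(15*1)))² = (9*(0*15))² = (9*0)² = 0² = 0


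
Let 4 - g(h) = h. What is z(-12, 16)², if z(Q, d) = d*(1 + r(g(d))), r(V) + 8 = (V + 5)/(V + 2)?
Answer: 254016/25 ≈ 10161.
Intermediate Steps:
g(h) = 4 - h
r(V) = -8 + (5 + V)/(2 + V) (r(V) = -8 + (V + 5)/(V + 2) = -8 + (5 + V)/(2 + V))
z(Q, d) = d*(1 + (-39 + 7*d)/(6 - d)) (z(Q, d) = d*(1 + (-11 - 7*(4 - d))/(2 + (4 - d))) = d*(1 + (-11 + (-28 + 7*d))/(6 - d)) = d*(1 + (-39 + 7*d)/(6 - d)))
z(-12, 16)² = (3*16*(11 - 2*16)/(-6 + 16))² = (3*16*(11 - 32)/10)² = (3*16*(⅒)*(-21))² = (-504/5)² = 254016/25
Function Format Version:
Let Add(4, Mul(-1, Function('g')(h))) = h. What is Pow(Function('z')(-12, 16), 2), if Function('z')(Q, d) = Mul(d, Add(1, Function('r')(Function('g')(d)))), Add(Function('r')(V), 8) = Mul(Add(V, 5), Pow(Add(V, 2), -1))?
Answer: Rational(254016, 25) ≈ 10161.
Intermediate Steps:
Function('g')(h) = Add(4, Mul(-1, h))
Function('r')(V) = Add(-8, Mul(Pow(Add(2, V), -1), Add(5, V))) (Function('r')(V) = Add(-8, Mul(Add(V, 5), Pow(Add(V, 2), -1))) = Add(-8, Mul(Add(5, V), Pow(Add(2, V), -1))) = Add(-8, Mul(Pow(Add(2, V), -1), Add(5, V))))
Function('z')(Q, d) = Mul(d, Add(1, Mul(Pow(Add(6, Mul(-1, d)), -1), Add(-39, Mul(7, d))))) (Function('z')(Q, d) = Mul(d, Add(1, Mul(Pow(Add(2, Add(4, Mul(-1, d))), -1), Add(-11, Mul(-7, Add(4, Mul(-1, d))))))) = Mul(d, Add(1, Mul(Pow(Add(6, Mul(-1, d)), -1), Add(-11, Add(-28, Mul(7, d)))))) = Mul(d, Add(1, Mul(Pow(Add(6, Mul(-1, d)), -1), Add(-39, Mul(7, d))))))
Pow(Function('z')(-12, 16), 2) = Pow(Mul(3, 16, Pow(Add(-6, 16), -1), Add(11, Mul(-2, 16))), 2) = Pow(Mul(3, 16, Pow(10, -1), Add(11, -32)), 2) = Pow(Mul(3, 16, Rational(1, 10), -21), 2) = Pow(Rational(-504, 5), 2) = Rational(254016, 25)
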